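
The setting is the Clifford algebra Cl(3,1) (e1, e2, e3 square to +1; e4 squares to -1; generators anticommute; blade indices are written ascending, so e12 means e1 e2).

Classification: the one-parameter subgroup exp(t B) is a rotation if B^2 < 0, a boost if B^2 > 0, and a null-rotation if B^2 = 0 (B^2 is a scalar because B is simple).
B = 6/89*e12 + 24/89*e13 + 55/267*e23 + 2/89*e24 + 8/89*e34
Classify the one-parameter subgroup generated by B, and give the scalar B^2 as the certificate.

B^2 term by term: the squares give (6/89)^2*(e12)^2 + (24/89)^2*(e13)^2 + (55/267)^2*(e23)^2 + (2/89)^2*(e24)^2 + (8/89)^2*(e34)^2 = 36/7921*(-1) + 576/7921*(-1) + 3025/71289*(-1) + 4/7921*(+1) + 64/7921*(+1) = -1/9 (each basis 2-blade squares to minus the product of its generators' squares); cross terms between blades sharing an index anticommute and cancel; the commuting (index-disjoint) pairs give grade-4 terms 2*c*c'*(blade product), which cancel blade by blade — e1234: 96/7921 - 96/7921 = 0 — confirming B is simple. So B^2 = -1/9.
Answer: rotation, certificate B^2 = -1/9. No conjugation can change B^2 = -1/9; the sign gives the class.


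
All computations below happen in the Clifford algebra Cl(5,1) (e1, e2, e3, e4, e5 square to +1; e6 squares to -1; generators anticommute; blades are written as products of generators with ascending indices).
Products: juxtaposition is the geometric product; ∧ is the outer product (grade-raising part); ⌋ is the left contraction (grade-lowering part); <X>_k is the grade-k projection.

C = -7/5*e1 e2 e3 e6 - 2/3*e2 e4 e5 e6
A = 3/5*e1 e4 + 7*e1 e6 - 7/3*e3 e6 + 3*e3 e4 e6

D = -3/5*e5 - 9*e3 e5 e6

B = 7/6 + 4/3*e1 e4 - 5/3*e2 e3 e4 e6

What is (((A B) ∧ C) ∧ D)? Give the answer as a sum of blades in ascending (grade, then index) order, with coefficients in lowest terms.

step 1: -4/5 + 5*e2 + 7/10*e1 e4 + 49/6*e1 e6 - 35/9*e2 e4 - 49/18*e3 e6 + 28/3*e4 e6 + 4*e1 e3 e6 + 7/2*e3 e4 e6 - 35/3*e1 e2 e3 e4 - e1 e2 e3 e6 + 28/9*e1 e3 e4 e6
step 2: 28/25*e1 e2 e3 e6 + 8/15*e2 e4 e5 e6
step 3: 84/125*e1 e2 e3 e5 e6
Answer: 84/125*e1 e2 e3 e5 e6


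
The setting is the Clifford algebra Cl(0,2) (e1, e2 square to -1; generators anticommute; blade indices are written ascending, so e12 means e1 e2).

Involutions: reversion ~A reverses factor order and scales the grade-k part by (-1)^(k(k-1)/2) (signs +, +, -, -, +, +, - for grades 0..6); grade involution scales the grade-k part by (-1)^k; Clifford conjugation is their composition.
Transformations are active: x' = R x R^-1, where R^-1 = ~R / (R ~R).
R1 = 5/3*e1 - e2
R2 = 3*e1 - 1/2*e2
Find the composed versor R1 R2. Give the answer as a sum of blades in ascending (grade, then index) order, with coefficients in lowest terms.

Distribute over the terms of R1 (each basis-blade product reordered to ascending indices, repeated generators contracted through their squares):
(5/3*e1) R2 = -5 - 5/6*e12
(-e2) R2 = -1/2 + 3*e12
Summing the partial products and collecting blades:
Answer: -11/2 + 13/6*e12


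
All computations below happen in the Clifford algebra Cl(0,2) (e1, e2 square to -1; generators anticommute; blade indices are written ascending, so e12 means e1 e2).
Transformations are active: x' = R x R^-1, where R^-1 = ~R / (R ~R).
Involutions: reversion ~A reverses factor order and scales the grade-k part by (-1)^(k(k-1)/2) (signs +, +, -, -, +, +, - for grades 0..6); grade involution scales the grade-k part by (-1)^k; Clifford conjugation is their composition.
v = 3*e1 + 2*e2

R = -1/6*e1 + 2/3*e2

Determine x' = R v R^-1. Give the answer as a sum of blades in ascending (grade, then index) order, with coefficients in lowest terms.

~R = -1/6*e1 + 2/3*e2, and R ~R = -17/36, so R^-1 = ~R / (-17/36).
R v = -5/6 - 7/3*e12
Answer: -61/17*e1 + 6/17*e2


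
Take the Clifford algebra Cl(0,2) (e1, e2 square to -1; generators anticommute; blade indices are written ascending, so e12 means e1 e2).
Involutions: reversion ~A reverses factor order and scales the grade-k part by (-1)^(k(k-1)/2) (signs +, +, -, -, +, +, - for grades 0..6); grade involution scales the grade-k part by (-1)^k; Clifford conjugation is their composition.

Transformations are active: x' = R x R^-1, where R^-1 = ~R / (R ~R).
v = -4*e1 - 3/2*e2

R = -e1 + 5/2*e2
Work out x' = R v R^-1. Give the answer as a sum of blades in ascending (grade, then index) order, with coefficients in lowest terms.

~R = -e1 + 5/2*e2, and R ~R = -29/4, so R^-1 = ~R / (-29/4).
R v = -1/4 + 23/2*e12
Answer: 114/29*e1 + 97/58*e2


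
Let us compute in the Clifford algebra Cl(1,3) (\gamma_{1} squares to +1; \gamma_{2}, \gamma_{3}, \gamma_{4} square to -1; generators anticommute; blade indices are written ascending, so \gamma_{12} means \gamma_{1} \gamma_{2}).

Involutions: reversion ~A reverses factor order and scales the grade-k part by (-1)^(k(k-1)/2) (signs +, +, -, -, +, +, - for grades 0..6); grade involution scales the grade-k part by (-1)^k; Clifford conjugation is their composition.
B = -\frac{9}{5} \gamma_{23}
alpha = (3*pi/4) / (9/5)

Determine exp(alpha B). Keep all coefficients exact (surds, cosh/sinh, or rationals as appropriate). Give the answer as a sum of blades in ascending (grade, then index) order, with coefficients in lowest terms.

B^2 = (-\frac{9}{5})^2*(\gamma_{23})^2 = \frac{81}{25}*(-1) = -\frac{81}{25} (a basis 2-blade squares to minus the product of its generators' squares).
B^2 = -\frac{81}{25} — a negative square means the series sums to a rotation: l = \frac{9}{5}, alpha*l = \frac{3 \pi}{4}, so exp(alpha B) = cos(\frac{3 \pi}{4}) + (sin(\frac{3 \pi}{4})/(\frac{9}{5}))*B = - \frac{\sqrt{2}}{2} + (\frac{5 \sqrt{2}}{18})*B.
Answer: - \frac{\sqrt{2}}{2} - \frac{\sqrt{2}}{2} \gamma_{23}


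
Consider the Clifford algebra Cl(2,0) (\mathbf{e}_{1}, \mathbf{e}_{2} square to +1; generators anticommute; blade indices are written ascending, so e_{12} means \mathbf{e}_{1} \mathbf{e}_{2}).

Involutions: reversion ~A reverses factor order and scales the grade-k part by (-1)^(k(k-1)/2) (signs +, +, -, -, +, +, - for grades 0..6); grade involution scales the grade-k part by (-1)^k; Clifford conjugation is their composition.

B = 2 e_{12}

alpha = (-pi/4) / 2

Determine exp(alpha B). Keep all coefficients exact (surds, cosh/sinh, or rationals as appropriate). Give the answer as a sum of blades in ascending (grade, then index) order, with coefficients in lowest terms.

B^2 = (2)^2*(e_{12})^2 = 4*(-1) = -4 (a basis 2-blade squares to minus the product of its generators' squares).
B^2 = -4 — circular case — the even/odd split gives cos and sin: l = 2, alpha*l = - \frac{\pi}{4}, so exp(alpha B) = cos(- \frac{\pi}{4}) + (sin(- \frac{\pi}{4})/2)*B = \frac{\sqrt{2}}{2} + (- \frac{\sqrt{2}}{4})*B.
Answer: \frac{\sqrt{2}}{2} - \frac{\sqrt{2}}{2} e_{12}


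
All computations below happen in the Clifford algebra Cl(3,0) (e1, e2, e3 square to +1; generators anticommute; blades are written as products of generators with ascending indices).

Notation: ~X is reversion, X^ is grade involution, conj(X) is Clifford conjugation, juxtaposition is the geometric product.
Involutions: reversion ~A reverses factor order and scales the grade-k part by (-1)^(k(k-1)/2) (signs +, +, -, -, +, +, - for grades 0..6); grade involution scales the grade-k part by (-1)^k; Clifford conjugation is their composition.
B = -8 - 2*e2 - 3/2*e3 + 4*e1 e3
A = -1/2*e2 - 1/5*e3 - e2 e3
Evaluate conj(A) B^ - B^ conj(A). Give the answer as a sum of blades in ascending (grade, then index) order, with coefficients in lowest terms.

first term: 13/10 - 4/5*e1 - 5/2*e2 - 18/5*e3 + 4*e1 e2 - 153/20*e2 e3 - 2*e1 e2 e3
second term: 13/10 + 4/5*e1 - 11/2*e2 + 2/5*e3 - 4*e1 e2 - 167/20*e2 e3 - 2*e1 e2 e3
Answer: -8/5*e1 + 3*e2 - 4*e3 + 8*e1 e2 + 7/10*e2 e3


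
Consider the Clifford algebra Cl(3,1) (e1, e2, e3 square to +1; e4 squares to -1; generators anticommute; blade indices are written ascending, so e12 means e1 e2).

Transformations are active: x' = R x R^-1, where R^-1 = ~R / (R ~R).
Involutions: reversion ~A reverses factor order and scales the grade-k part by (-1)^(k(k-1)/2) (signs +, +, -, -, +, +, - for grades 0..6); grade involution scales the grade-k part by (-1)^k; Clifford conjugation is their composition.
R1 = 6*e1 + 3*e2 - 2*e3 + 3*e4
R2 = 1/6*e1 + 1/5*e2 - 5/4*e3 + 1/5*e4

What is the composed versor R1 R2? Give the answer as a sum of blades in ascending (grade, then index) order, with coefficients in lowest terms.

Distribute over the terms of R1 (each basis-blade product reordered to ascending indices, repeated generators contracted through their squares):
(6*e1) R2 = 1 + 6/5*e12 - 15/2*e13 + 6/5*e14
(3*e2) R2 = 3/5 - 1/2*e12 - 15/4*e23 + 3/5*e24
(-2*e3) R2 = 5/2 + 1/3*e13 + 2/5*e23 - 2/5*e34
(3*e4) R2 = -3/5 - 1/2*e14 - 3/5*e24 + 15/4*e34
Summing the partial products and collecting blades:
Answer: 7/2 + 7/10*e12 - 43/6*e13 + 7/10*e14 - 67/20*e23 + 67/20*e34


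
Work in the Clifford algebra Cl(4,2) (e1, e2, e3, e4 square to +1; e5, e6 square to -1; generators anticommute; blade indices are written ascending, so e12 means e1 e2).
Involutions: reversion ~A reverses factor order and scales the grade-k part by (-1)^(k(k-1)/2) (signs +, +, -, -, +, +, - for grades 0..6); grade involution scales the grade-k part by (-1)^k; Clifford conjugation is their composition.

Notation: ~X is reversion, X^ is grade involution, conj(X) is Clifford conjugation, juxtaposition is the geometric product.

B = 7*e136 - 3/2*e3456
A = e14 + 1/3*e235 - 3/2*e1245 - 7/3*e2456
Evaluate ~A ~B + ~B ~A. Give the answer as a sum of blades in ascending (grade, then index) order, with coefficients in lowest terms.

first term: 7/2*e23 - 1/2*e246 + 7*e346 + 9/4*e1236 + 7/3*e1256 - 3/2*e1356 + 49/3*e12345 - 21/2*e23456
second term: -7/2*e23 - 1/2*e246 - 7*e346 + 9/4*e1236 + 7/3*e1256 + 3/2*e1356 - 49/3*e12345 + 21/2*e23456
Answer: -e246 + 9/2*e1236 + 14/3*e1256


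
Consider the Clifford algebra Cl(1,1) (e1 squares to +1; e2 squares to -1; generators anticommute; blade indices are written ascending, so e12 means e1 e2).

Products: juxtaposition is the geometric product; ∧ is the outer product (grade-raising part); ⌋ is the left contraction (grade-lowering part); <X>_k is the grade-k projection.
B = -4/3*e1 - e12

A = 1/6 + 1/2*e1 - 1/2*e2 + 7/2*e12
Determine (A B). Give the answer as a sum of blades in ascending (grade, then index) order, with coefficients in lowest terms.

step 1: -25/6 + 5/18*e1 + 25/6*e2 - 5/6*e12
Answer: -25/6 + 5/18*e1 + 25/6*e2 - 5/6*e12


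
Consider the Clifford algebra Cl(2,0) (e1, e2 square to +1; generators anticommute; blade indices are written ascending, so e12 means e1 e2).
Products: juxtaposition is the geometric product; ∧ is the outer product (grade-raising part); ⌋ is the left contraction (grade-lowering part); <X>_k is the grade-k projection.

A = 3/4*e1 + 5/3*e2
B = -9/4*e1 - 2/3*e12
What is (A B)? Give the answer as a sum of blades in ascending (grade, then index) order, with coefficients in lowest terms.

step 1: -27/16 + 10/9*e1 - 1/2*e2 + 15/4*e12
Answer: -27/16 + 10/9*e1 - 1/2*e2 + 15/4*e12


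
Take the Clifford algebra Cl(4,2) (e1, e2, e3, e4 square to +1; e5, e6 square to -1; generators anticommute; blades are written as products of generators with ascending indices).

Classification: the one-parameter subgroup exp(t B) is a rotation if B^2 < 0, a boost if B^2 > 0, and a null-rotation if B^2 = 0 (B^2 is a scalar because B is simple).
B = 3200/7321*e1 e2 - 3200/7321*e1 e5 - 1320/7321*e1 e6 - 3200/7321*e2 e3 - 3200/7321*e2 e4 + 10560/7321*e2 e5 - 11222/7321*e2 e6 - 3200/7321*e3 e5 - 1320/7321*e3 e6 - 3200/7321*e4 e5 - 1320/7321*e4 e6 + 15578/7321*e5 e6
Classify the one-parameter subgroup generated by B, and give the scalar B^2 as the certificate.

B^2 term by term: the squares give (3200/7321)^2*(e1 e2)^2 + (-3200/7321)^2*(e1 e5)^2 + (-1320/7321)^2*(e1 e6)^2 + (-3200/7321)^2*(e2 e3)^2 + (-3200/7321)^2*(e2 e4)^2 + (10560/7321)^2*(e2 e5)^2 + (-11222/7321)^2*(e2 e6)^2 + (-3200/7321)^2*(e3 e5)^2 + (-1320/7321)^2*(e3 e6)^2 + (-3200/7321)^2*(e4 e5)^2 + (-1320/7321)^2*(e4 e6)^2 + (15578/7321)^2*(e5 e6)^2 = 10240000/53597041*(-1) + 10240000/53597041*(+1) + 1742400/53597041*(+1) + 10240000/53597041*(-1) + 10240000/53597041*(-1) + 111513600/53597041*(+1) + 125933284/53597041*(+1) + 10240000/53597041*(+1) + 1742400/53597041*(+1) + 10240000/53597041*(+1) + 1742400/53597041*(+1) + 242674084/53597041*(-1) = 0 (each basis 2-blade squares to minus the product of its generators' squares); cross terms between blades sharing an index anticommute and cancel; the commuting (index-disjoint) pairs give grade-4 terms 2*c*c'*(blade product), which cancel blade by blade — e1 e2 e3 e5: -20480000/53597041 + 20480000/53597041 = 0; e1 e2 e3 e6: -8448000/53597041 + 8448000/53597041 = 0; e1 e2 e4 e5: -20480000/53597041 + 20480000/53597041 = 0; e1 e2 e4 e6: -8448000/53597041 + 8448000/53597041 = 0; e1 e2 e5 e6: 99699200/53597041 - 71820800/53597041 - 27878400/53597041 = 0; e1 e3 e5 e6: -8448000/53597041 + 8448000/53597041 = 0; e1 e4 e5 e6: -8448000/53597041 + 8448000/53597041 = 0; e2 e3 e4 e5: 20480000/53597041 - 20480000/53597041 = 0; e2 e3 e4 e6: 8448000/53597041 - 8448000/53597041 = 0; e2 e3 e5 e6: -99699200/53597041 + 27878400/53597041 + 71820800/53597041 = 0; e2 e4 e5 e6: -99699200/53597041 + 27878400/53597041 + 71820800/53597041 = 0; e3 e4 e5 e6: -8448000/53597041 + 8448000/53597041 = 0 — confirming B is simple. So B^2 = 0.
Answer: null-rotation, certificate B^2 = 0. No conjugation can change B^2 = 0; the sign gives the class.


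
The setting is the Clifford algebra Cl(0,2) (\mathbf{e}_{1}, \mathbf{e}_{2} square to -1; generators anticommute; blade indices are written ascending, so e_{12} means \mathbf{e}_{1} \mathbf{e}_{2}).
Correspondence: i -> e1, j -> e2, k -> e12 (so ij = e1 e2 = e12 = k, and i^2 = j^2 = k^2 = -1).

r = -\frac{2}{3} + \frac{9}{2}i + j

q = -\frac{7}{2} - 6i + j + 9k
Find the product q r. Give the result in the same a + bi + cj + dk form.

In blades: q = -\frac{7}{2} - 6 e_{1} + e_{2} + 9 e_{12}, r = -\frac{2}{3} + \frac{9}{2} e_{1} + e_{2}.
Distribute q over r term by term (generator squares from the signature, products reordered to ascending indices): (-\frac{7}{2})*r = \frac{7}{3} - \frac{63}{4} e_{1} - \frac{7}{2} e_{2}; (-6 e_{1})*r = 27 + 4 e_{1} - 6 e_{12}; (e_{2})*r = -1 - \frac{2}{3} e_{2} - \frac{9}{2} e_{12}; (9 e_{12})*r = -9 e_{1} + \frac{81}{2} e_{2} - 6 e_{12}.
Sum: \frac{85}{3} - \frac{83}{4} e_{1} + \frac{109}{3} e_{2} - \frac{33}{2} e_{12}; translating back through the correspondence:
Answer: \frac{85}{3} - \frac{83}{4}i + \frac{109}{3}j - \frac{33}{2}k


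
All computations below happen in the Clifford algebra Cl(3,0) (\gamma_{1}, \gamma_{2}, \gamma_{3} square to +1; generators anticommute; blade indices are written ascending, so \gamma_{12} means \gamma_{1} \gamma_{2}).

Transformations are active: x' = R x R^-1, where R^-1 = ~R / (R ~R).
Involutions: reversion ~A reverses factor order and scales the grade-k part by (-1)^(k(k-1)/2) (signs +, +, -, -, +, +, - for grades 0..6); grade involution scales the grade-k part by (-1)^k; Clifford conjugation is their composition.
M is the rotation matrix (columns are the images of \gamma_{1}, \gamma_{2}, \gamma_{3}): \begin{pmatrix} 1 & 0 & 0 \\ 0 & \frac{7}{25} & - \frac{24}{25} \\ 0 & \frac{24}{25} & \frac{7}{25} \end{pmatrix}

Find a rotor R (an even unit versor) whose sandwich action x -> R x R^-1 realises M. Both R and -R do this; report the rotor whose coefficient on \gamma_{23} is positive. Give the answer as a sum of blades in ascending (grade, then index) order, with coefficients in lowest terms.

Method: write R = a + b12*\gamma_{12} + b13*\gamma_{13} + b23*\gamma_{23} with a^2 + b12^2 + b13^2 + b23^2 = 1 (so R^-1 = ~R). Expanding the columns R e_j ~R gives tr M = 4a^2 - 1 and, from the antisymmetric part, M21 - M12 = -4a*b12, M13 - M31 = 4a*b13, M32 - M23 = -4a*b23.
Here tr M = \frac{39}{25}, so a^2 = (1 + tr M)/4 = \frac{16}{25} and a = ±\frac{4}{5}. Taking a = \frac{4}{5}: M21 - M12 = 0, M13 - M31 = 0, M32 - M23 = \frac{48}{25}, giving b12 = 0, b13 = 0, b23 = -\frac{3}{5}, i.e. R = \frac{4}{5} - \frac{3}{5} \gamma_{23}.
Its \gamma_{23} coefficient is negative, so report the other preimage -R.
Answer: -\frac{4}{5} + \frac{3}{5} \gamma_{23}. Key observation: the double cover Spin(3) -> SO(3) sends R and -R to the same matrix (trace \frac{39}{25} here), so the stated sign of the \gamma_{23} coefficient is what selects one sheet.


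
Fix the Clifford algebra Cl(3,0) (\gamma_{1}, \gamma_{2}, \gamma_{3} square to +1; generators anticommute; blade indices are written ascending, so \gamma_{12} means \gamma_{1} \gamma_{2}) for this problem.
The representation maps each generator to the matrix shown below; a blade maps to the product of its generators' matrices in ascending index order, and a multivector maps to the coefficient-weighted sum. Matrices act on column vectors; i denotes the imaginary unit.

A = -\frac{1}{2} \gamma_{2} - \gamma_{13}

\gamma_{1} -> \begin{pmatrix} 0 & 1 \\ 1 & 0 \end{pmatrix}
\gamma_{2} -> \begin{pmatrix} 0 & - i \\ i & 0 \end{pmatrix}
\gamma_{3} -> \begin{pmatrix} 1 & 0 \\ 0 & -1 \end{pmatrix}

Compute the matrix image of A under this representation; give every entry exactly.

Bivector images (products of the table entries): rho(\gamma_{13}) = rho(\gamma_{1})rho(\gamma_{3}) = \begin{pmatrix} 0 & -1 \\ 1 & 0 \end{pmatrix}.
M = (-\frac{1}{2})*rho(\gamma_{2}) + (-1)*rho(\gamma_{13}), summed entrywise:
Answer: \begin{pmatrix} 0 & 1 + \frac{i}{2} \\ -1 - \frac{i}{2} & 0 \end{pmatrix}


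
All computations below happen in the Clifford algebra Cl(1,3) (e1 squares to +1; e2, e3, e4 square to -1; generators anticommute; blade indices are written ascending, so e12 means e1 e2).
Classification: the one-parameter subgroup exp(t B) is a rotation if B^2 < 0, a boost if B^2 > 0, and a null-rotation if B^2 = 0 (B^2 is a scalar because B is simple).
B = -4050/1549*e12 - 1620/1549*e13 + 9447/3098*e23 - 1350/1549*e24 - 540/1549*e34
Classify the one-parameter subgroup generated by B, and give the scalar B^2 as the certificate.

B^2 term by term: the squares give (-4050/1549)^2*(e12)^2 + (-1620/1549)^2*(e13)^2 + (9447/3098)^2*(e23)^2 + (-1350/1549)^2*(e24)^2 + (-540/1549)^2*(e34)^2 = 16402500/2399401*(+1) + 2624400/2399401*(+1) + 89245809/9597604*(-1) + 1822500/2399401*(-1) + 291600/2399401*(-1) = -9/4 (each basis 2-blade squares to minus the product of its generators' squares); cross terms between blades sharing an index anticommute and cancel; the commuting (index-disjoint) pairs give grade-4 terms 2*c*c'*(blade product), which cancel blade by blade — e1234: 4374000/2399401 - 4374000/2399401 = 0 — confirming B is simple. So B^2 = -9/4.
Answer: rotation, certificate B^2 = -9/4. B^2 = -9/4 is basis-independent, so its sign is the whole story.


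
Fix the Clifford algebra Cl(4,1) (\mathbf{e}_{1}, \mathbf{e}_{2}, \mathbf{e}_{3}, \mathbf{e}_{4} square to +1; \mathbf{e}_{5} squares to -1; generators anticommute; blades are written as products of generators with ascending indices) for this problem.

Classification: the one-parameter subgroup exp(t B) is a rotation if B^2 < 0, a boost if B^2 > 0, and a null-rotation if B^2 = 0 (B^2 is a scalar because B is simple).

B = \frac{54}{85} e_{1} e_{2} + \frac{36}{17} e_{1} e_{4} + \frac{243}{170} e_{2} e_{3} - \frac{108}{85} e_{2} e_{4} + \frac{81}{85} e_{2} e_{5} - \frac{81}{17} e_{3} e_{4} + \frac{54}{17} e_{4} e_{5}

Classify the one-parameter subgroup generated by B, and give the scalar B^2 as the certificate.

B^2 term by term: the squares give (\frac{54}{85})^2*(e_{1} e_{2})^2 + (\frac{36}{17})^2*(e_{1} e_{4})^2 + (\frac{243}{170})^2*(e_{2} e_{3})^2 + (-\frac{108}{85})^2*(e_{2} e_{4})^2 + (\frac{81}{85})^2*(e_{2} e_{5})^2 + (-\frac{81}{17})^2*(e_{3} e_{4})^2 + (\frac{54}{17})^2*(e_{4} e_{5})^2 = \frac{2916}{7225}*(-1) + \frac{1296}{289}*(-1) + \frac{59049}{28900}*(-1) + \frac{11664}{7225}*(-1) + \frac{6561}{7225}*(+1) + \frac{6561}{289}*(-1) + \frac{2916}{289}*(+1) = -\frac{81}{4} (each basis 2-blade squares to minus the product of its generators' squares); cross terms between blades sharing an index anticommute and cancel; the commuting (index-disjoint) pairs give grade-4 terms 2*c*c'*(blade product), which cancel blade by blade — e_{1} e_{2} e_{3} e_{4}: -\frac{8748}{1445} + \frac{8748}{1445} = 0; e_{1} e_{2} e_{4} e_{5}: \frac{5832}{1445} - \frac{5832}{1445} = 0; e_{2} e_{3} e_{4} e_{5}: \frac{13122}{1445} - \frac{13122}{1445} = 0 — confirming B is simple. So B^2 = -\frac{81}{4}.
Answer: rotation, certificate B^2 = -\frac{81}{4}. Certificate logic: -\frac{81}{4} is a conjugation-invariant scalar, so its sign fixes rotation versus boost versus null-rotation outright.


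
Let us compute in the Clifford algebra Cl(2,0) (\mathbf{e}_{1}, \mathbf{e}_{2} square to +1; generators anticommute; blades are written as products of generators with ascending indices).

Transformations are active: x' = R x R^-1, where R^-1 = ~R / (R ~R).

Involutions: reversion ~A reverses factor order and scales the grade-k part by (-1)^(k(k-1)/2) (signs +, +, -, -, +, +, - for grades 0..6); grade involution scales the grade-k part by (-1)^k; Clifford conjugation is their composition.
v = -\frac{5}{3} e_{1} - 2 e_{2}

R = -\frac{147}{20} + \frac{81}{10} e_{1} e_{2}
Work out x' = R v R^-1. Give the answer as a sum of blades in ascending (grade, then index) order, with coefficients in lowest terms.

~R = -\frac{147}{20} - \frac{81}{10} e_{1} e_{2}, and R ~R = \frac{47853}{400}, so R^-1 = ~R / (\frac{47853}{400}).
R v = -\frac{79}{20} e_{1} + \frac{141}{5} e_{2}
Answer: \frac{34327}{15951} e_{1} - \frac{7790}{5317} e_{2}


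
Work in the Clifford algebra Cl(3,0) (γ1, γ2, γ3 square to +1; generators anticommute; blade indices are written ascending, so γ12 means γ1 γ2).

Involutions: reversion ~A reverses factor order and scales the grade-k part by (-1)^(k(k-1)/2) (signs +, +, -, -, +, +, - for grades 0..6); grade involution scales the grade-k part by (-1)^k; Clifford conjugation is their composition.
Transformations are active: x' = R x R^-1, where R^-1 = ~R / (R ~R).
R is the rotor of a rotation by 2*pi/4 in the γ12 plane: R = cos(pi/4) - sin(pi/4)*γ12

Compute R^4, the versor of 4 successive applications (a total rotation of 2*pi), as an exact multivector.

Rotor phase runs at HALF the rotation angle; powers of one rotor simply add phase, so after 4 steps in γ12 the phase is 4*pi/4 = pi and R^4 = cos(pi) - sin(pi)*γ12.
cos(pi) = -1 and sin(pi) = 0, so R^4 = -1. The total rotation 2*pi is 1 full turn, so every vector returns to itself, yet the rotor is -1, on the OTHER sheet of the double cover (an odd number of 2*pi turns).
Answer: -1


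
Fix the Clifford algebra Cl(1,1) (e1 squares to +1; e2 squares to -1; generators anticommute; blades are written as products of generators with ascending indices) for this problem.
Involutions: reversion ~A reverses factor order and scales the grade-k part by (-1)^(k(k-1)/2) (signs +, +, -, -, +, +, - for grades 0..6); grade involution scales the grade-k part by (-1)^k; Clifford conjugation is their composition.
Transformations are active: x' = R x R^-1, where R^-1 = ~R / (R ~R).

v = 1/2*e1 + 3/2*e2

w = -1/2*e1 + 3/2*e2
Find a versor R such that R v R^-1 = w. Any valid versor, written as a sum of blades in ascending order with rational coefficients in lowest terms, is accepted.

Key observation: q(v) = q(w) = -2 (sandwiches preserve the norm), so R = v + w = 3*e2 works whenever it is invertible — the component of v along it is kept and (v - w)/2 reverses, sending v to w.
Answer: 3*e2


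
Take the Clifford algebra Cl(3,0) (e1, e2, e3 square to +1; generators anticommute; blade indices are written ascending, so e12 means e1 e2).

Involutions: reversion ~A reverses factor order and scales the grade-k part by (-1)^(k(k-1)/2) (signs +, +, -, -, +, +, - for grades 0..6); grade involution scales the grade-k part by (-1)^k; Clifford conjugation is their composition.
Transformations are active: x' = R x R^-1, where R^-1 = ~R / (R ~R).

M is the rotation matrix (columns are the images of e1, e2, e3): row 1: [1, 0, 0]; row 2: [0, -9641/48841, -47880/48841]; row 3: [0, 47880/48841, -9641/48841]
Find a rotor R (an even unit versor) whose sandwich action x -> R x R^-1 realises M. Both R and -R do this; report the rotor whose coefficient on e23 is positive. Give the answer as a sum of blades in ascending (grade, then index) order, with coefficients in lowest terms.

Method: write R = a + b12*e12 + b13*e13 + b23*e23 with a^2 + b12^2 + b13^2 + b23^2 = 1 (so R^-1 = ~R). Expanding the columns R e_j ~R gives tr M = 4a^2 - 1 and, from the antisymmetric part, M21 - M12 = -4a*b12, M13 - M31 = 4a*b13, M32 - M23 = -4a*b23.
Here tr M = 29559/48841, so a^2 = (1 + tr M)/4 = 19600/48841 and a = ±140/221. Taking a = 140/221: M21 - M12 = 0, M13 - M31 = 0, M32 - M23 = 95760/48841, giving b12 = 0, b13 = 0, b23 = -171/221, i.e. R = 140/221 - 171/221*e23.
Its e23 coefficient is negative, so report the other preimage -R.
Answer: -140/221 + 171/221*e23. Uniqueness: Spin(3) -> SO(3) maps R and -R to the same rotation of trace 29559/48841; fixing the sign of the e23 coefficient removes the ambiguity.


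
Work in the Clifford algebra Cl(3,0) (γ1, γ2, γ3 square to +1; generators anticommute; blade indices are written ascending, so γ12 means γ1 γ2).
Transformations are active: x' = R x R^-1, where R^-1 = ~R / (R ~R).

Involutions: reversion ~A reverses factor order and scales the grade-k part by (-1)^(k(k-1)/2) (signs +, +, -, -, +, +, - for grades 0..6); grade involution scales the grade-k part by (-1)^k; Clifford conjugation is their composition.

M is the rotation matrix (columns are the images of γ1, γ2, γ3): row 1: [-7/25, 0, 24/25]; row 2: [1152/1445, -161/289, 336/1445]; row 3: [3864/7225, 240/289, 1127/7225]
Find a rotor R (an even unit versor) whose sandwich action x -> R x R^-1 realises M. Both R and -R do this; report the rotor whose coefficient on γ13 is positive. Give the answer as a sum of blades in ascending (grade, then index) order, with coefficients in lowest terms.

Method: write R = a + b12*γ12 + b13*γ13 + b23*γ23 with a^2 + b12^2 + b13^2 + b23^2 = 1 (so R^-1 = ~R). Expanding the columns R e_j ~R gives tr M = 4a^2 - 1 and, from the antisymmetric part, M21 - M12 = -4a*b12, M13 - M31 = 4a*b13, M32 - M23 = -4a*b23.
Here tr M = -4921/7225, so a^2 = (1 + tr M)/4 = 576/7225 and a = ±24/85. Taking a = 24/85: M21 - M12 = 1152/1445, M13 - M31 = 3072/7225, M32 - M23 = 864/1445, giving b12 = -12/17, b13 = 32/85, b23 = -9/17, i.e. R = 24/85 - 12/17*γ12 + 32/85*γ13 - 9/17*γ23.
Its γ13 coefficient is already positive.
Answer: 24/85 - 12/17*γ12 + 32/85*γ13 - 9/17*γ23. Why the constraint matters: R and -R act identically through the sandwich — M has trace -4921/7225 either way — so only the sign condition on γ13 picks one of the two preimages.


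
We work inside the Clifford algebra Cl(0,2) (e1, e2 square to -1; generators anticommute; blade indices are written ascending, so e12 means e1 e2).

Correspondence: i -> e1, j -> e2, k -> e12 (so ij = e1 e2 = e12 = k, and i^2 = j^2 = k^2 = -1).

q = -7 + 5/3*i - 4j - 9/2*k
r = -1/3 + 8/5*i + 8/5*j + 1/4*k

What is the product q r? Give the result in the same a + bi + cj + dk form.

In blades: q = -7 + 5/3*e1 - 4*e2 - 9/2*e12, r = -1/3 + 8/5*e1 + 8/5*e2 + 1/4*e12.
Distribute q over r term by term (generator squares from the signature, products reordered to ascending indices): (-7)*r = 7/3 - 56/5*e1 - 56/5*e2 - 7/4*e12; (5/3*e1)*r = -8/3 - 5/9*e1 - 5/12*e2 + 8/3*e12; (-4*e2)*r = 32/5 - e1 + 4/3*e2 + 32/5*e12; (-9/2*e12)*r = 9/8 + 36/5*e1 - 36/5*e2 + 3/2*e12.
Sum: 863/120 - 50/9*e1 - 1049/60*e2 + 529/60*e12; translating back through the correspondence:
Answer: 863/120 - 50/9*i - 1049/60*j + 529/60*k


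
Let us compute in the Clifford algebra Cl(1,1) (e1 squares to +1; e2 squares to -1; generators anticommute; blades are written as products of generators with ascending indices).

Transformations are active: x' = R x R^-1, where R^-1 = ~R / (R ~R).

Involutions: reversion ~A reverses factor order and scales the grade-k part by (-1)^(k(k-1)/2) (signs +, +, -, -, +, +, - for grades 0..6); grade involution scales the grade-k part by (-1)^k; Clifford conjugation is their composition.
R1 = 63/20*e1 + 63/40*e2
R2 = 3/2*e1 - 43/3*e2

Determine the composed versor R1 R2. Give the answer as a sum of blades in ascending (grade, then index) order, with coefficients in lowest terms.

Distribute over the terms of R1 (each basis-blade product reordered to ascending indices, repeated generators contracted through their squares):
(63/20*e1) R2 = 189/40 - 903/20*e1 e2
(63/40*e2) R2 = 903/40 - 189/80*e1 e2
Summing the partial products and collecting blades:
Answer: 273/10 - 3801/80*e1 e2


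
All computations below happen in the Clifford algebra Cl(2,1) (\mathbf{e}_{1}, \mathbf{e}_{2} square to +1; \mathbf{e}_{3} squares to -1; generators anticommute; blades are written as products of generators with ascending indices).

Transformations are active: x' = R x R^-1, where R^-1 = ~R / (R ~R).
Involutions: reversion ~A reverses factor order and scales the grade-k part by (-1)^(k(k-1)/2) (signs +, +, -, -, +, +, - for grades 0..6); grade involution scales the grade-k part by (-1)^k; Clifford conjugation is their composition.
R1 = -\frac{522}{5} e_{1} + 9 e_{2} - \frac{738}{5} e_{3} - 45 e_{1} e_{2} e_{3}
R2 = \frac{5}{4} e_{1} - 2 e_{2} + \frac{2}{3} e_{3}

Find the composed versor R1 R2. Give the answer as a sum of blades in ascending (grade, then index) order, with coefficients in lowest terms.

Distribute over the terms of R2 (each basis-blade product reordered to ascending indices, repeated generators contracted through their squares):
R1 (\frac{5}{4} e_{1}) = -\frac{261}{2} - \frac{45}{4} e_{1} e_{2} + \frac{369}{2} e_{1} e_{3} - \frac{225}{4} e_{2} e_{3}
R1 (-2 e_{2}) = -18 + \frac{1044}{5} e_{1} e_{2} - 90 e_{1} e_{3} - \frac{1476}{5} e_{2} e_{3}
R1 (\frac{2}{3} e_{3}) = \frac{492}{5} + 30 e_{1} e_{2} - \frac{348}{5} e_{1} e_{3} + 6 e_{2} e_{3}
Summing the partial products and collecting blades:
Answer: -\frac{501}{10} + \frac{4551}{20} e_{1} e_{2} + \frac{249}{10} e_{1} e_{3} - \frac{6909}{20} e_{2} e_{3}


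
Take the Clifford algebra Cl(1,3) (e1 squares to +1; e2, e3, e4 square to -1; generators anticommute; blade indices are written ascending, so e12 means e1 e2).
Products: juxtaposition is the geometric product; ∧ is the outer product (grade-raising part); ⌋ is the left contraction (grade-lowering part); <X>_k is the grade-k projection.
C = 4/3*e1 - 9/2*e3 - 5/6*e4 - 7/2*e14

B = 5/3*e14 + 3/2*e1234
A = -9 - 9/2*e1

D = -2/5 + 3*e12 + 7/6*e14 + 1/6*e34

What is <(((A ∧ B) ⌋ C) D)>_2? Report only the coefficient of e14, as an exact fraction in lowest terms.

step 1: -15*e14 - 27/2*e1234
step 2: 105/2
step 3: -21 + 315/2*e12 + 245/4*e14 + 35/4*e34
step 4: 315/2*e12 + 245/4*e14 + 35/4*e34
Answer: 245/4


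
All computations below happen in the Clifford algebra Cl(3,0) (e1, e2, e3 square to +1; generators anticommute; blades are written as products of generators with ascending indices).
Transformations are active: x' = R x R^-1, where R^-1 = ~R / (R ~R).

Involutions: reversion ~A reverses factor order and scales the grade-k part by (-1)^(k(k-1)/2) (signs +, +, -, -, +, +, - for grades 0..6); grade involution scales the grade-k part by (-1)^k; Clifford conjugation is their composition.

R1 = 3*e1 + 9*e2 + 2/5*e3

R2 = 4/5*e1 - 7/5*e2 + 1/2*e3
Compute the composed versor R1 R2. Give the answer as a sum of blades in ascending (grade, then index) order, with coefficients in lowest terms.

Distribute over the terms of R1 (each basis-blade product reordered to ascending indices, repeated generators contracted through their squares):
(3*e1) R2 = 12/5 - 21/5*e1 e2 + 3/2*e1 e3
(9*e2) R2 = -63/5 - 36/5*e1 e2 + 9/2*e2 e3
(2/5*e3) R2 = 1/5 - 8/25*e1 e3 + 14/25*e2 e3
Summing the partial products and collecting blades:
Answer: -10 - 57/5*e1 e2 + 59/50*e1 e3 + 253/50*e2 e3


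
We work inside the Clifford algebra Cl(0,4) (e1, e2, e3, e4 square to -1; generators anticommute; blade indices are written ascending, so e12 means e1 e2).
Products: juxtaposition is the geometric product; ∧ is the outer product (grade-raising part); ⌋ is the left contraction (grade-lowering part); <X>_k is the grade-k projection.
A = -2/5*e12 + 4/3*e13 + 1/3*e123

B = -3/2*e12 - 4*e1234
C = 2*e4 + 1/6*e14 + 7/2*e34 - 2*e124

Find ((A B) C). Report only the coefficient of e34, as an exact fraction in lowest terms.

step 1: -3/5 + 1/2*e3 - 4/3*e4 + 2*e23 - 16/3*e24 - 8/5*e34
step 2: 124/15 - 98/9*e1 + 32/3*e2 - 22/15*e3 - 59/20*e4 - 16/9*e12 + 4/15*e13 - 1/10*e14 - 56/3*e23 - 7*e24 - 11/10*e34 - 16/5*e123 + 6/5*e124 - 49/12*e134 + 4*e234 - 2/3*e1234
Answer: -11/10


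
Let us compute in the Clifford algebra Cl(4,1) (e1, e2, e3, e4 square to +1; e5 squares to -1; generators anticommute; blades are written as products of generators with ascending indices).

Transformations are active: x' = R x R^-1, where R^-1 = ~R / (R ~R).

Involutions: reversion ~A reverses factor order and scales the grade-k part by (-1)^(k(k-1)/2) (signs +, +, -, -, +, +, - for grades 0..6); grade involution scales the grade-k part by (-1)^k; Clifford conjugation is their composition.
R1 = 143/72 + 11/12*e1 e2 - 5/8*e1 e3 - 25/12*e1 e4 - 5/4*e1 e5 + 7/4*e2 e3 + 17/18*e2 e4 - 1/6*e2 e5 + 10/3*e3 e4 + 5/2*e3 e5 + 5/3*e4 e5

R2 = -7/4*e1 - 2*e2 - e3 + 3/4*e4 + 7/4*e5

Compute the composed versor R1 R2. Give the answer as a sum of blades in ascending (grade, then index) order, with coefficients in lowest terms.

Distribute over the terms of R2 (each basis-blade product reordered to ascending indices, repeated generators contracted through their squares):
R1 (-7/4*e1) = -1001/288*e1 + 77/48*e2 - 35/32*e3 - 175/48*e4 - 35/16*e5 - 49/16*e1 e2 e3 - 119/72*e1 e2 e4 + 7/24*e1 e2 e5 - 35/6*e1 e3 e4 - 35/8*e1 e3 e5 - 35/12*e1 e4 e5
R1 (-2*e2) = -11/6*e1 - 143/36*e2 + 7/2*e3 + 17/9*e4 - 1/3*e5 - 5/4*e1 e2 e3 - 25/6*e1 e2 e4 - 5/2*e1 e2 e5 - 20/3*e2 e3 e4 - 5*e2 e3 e5 - 10/3*e2 e4 e5
R1 (-e3) = 5/8*e1 - 7/4*e2 - 143/72*e3 + 10/3*e4 + 5/2*e5 - 11/12*e1 e2 e3 - 25/12*e1 e3 e4 - 5/4*e1 e3 e5 + 17/18*e2 e3 e4 - 1/6*e2 e3 e5 - 5/3*e3 e4 e5
R1 (3/4*e4) = -25/16*e1 + 17/24*e2 + 5/2*e3 + 143/96*e4 - 5/4*e5 + 11/16*e1 e2 e4 - 15/32*e1 e3 e4 + 15/16*e1 e4 e5 + 21/16*e2 e3 e4 + 1/8*e2 e4 e5 - 15/8*e3 e4 e5
R1 (7/4*e5) = 35/16*e1 + 7/24*e2 - 35/8*e3 - 35/12*e4 + 1001/288*e5 + 77/48*e1 e2 e5 - 35/32*e1 e3 e5 - 175/48*e1 e4 e5 + 49/16*e2 e3 e5 + 119/72*e2 e4 e5 + 35/6*e3 e4 e5
Summing the partial products and collecting blades:
Answer: -1169/288*e1 - 449/144*e2 - 419/288*e3 + 43/288*e4 + 635/288*e5 - 251/48*e1 e2 e3 - 739/144*e1 e2 e4 - 29/48*e1 e2 e5 - 805/96*e1 e3 e4 - 215/32*e1 e3 e5 - 45/8*e1 e4 e5 - 635/144*e2 e3 e4 - 101/48*e2 e3 e5 - 14/9*e2 e4 e5 + 55/24*e3 e4 e5


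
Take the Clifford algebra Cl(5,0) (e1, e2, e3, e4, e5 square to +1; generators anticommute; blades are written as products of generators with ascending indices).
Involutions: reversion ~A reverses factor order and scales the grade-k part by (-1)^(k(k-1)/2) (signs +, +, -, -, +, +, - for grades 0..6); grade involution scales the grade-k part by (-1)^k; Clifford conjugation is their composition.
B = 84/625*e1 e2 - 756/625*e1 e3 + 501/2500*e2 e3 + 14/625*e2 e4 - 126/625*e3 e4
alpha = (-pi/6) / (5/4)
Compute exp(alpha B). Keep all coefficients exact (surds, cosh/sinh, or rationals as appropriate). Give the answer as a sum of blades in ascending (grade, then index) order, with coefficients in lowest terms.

B^2 term by term: the squares give (84/625)^2*(e1 e2)^2 + (-756/625)^2*(e1 e3)^2 + (501/2500)^2*(e2 e3)^2 + (14/625)^2*(e2 e4)^2 + (-126/625)^2*(e3 e4)^2 = 7056/390625*(-1) + 571536/390625*(-1) + 251001/6250000*(-1) + 196/390625*(-1) + 15876/390625*(-1) = -25/16 (each basis 2-blade squares to minus the product of its generators' squares); cross terms between blades sharing an index anticommute and cancel; the commuting (index-disjoint) pairs give grade-4 terms 2*c*c'*(blade product), which cancel blade by blade — e1 e2 e3 e4: -21168/390625 + 21168/390625 = 0 — confirming B is simple. So B^2 = -25/16.
B^2 = -25/16 — the negative square puts this in the circular regime; l = 5/4, alpha*l = -pi/6, so exp(alpha B) = cos(-pi/6) + (sin(-pi/6)/(5/4))*B = sqrt(3)/2 + (-2/5)*B.
Answer: sqrt(3)/2 - 168/3125*e1 e2 + 1512/3125*e1 e3 - 501/6250*e2 e3 - 28/3125*e2 e4 + 252/3125*e3 e4


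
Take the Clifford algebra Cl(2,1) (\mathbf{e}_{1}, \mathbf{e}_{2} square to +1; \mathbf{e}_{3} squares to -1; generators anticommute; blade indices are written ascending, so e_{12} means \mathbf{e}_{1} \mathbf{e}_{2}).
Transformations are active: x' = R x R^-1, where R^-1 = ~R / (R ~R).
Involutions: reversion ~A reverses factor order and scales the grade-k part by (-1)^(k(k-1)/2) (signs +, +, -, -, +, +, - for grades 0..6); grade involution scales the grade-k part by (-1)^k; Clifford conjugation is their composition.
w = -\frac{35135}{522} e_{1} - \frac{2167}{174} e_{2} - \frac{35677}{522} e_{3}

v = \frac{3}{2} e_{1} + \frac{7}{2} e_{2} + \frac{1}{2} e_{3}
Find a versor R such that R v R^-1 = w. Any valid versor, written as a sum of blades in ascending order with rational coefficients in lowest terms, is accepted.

Reasoning: v^2 = w^2 = \frac{57}{4} since conjugation preserves the quadratic form; R = v + w = -\frac{17176}{261} e_{1} - \frac{779}{87} e_{2} - \frac{17708}{261} e_{3} is then valid when invertible, keeping its own part and reversing (v - w)/2.
Answer: -\frac{17176}{261} e_{1} - \frac{779}{87} e_{2} - \frac{17708}{261} e_{3}


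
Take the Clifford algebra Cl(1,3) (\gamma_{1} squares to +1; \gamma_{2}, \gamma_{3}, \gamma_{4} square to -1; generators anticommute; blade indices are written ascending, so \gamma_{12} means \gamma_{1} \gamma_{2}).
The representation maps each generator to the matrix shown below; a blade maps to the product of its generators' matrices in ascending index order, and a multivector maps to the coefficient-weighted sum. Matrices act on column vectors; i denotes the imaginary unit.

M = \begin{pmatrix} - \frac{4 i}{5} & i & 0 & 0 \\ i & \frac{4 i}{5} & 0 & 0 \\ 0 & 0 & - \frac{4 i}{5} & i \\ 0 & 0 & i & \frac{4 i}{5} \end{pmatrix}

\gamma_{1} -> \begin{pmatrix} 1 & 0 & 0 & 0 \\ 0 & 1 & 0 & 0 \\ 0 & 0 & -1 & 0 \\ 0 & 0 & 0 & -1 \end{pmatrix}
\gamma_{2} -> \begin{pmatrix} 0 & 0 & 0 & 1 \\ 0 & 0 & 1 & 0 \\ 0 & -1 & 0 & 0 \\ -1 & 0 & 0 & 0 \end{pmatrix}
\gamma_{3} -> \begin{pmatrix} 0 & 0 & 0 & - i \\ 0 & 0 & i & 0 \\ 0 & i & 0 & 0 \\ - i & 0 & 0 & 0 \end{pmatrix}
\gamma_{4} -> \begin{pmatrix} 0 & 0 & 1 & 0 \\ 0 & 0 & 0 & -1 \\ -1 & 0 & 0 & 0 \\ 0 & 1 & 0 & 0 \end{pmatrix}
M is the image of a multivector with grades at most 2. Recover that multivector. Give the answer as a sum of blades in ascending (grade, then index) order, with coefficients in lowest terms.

Method: the blade images are trace-orthogonal — tr(rho(e_A) rho(e_B)^-1) = 4 if A = B and 0 otherwise — and rho(e_A)^-1 = (e_A)^2 * rho(e_A) with (e_A)^2 = +1 or -1, so the coefficient of e_A in the preimage is (e_A)^2 * tr(M rho(e_A))/4.
Nonzero projections over blades of grade <= 2: \gamma_{23}: (\gamma_{23})^2 = -1, tr(M rho(\gamma_{23})) = - \frac{16}{5}, coefficient \frac{4}{5}; \gamma_{34}: (\gamma_{34})^2 = -1, tr(M rho(\gamma_{34})) = 4, coefficient -1. Every other blade of grade <= 2 projects to 0.
Answer: \frac{4}{5} \gamma_{23} - \gamma_{34}


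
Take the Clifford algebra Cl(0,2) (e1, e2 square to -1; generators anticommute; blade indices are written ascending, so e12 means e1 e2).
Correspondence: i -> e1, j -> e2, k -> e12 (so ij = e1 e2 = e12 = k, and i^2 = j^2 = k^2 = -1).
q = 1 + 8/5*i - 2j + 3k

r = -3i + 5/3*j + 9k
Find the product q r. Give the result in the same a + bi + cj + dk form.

In blades: q = 1 + 8/5*e1 - 2*e2 + 3*e12, r = -3*e1 + 5/3*e2 + 9*e12.
Distribute q over r term by term (generator squares from the signature, products reordered to ascending indices): (1)*r = -3*e1 + 5/3*e2 + 9*e12; (8/5*e1)*r = 24/5 - 72/5*e2 + 8/3*e12; (-2*e2)*r = 10/3 - 18*e1 - 6*e12; (3*e12)*r = -27 - 5*e1 - 9*e2.
Sum: -283/15 - 26*e1 - 326/15*e2 + 17/3*e12; translating back through the correspondence:
Answer: -283/15 - 26i - 326/15*j + 17/3*k


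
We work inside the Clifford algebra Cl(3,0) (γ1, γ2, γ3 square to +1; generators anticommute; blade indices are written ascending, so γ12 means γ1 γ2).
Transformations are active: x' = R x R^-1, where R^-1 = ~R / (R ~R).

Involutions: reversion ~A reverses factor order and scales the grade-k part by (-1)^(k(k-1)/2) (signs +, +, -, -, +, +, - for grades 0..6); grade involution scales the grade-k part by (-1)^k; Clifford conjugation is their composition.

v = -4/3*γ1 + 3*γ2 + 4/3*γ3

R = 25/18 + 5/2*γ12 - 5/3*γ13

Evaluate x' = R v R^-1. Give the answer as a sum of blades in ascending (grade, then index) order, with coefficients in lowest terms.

~R = 25/18 - 5/2*γ12 + 5/3*γ13, and R ~R = 1775/162, so R^-1 = ~R / (1775/162).
R v = 185/54*γ1 + 15/2*γ2 - 10/27*γ3 + 25/3*γ123
Answer: 469/213*γ1 + 102/71*γ2 + 506/213*γ3
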